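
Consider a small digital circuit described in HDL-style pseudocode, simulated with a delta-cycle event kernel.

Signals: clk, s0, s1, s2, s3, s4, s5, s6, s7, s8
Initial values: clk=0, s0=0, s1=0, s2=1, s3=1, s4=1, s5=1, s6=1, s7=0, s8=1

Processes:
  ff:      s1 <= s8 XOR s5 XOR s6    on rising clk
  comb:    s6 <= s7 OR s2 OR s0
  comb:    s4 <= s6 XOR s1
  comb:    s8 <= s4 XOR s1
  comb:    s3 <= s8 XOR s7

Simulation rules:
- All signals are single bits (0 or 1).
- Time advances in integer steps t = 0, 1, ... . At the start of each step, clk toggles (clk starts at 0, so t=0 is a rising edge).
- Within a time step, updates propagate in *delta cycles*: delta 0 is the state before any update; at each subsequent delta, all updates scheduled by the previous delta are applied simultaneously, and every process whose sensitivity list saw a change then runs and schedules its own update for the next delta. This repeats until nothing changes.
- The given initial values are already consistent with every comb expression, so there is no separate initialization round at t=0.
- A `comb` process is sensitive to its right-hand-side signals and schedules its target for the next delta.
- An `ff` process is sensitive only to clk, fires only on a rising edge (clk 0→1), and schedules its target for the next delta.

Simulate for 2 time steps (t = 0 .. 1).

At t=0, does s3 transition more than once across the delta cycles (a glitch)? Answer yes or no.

[bits: s0,s8,s6,s1,s2,s5,s7,clk,s3,s4]
t=0: Δ0=0110110011 Δ1=0110110111 Δ2=0111110111 Δ3=0011110110 Δ4=0111110100 Δ5=0111110110 | 5Δ
t=1: Δ0=0111110110 Δ1=0111110010 | 1Δ

yes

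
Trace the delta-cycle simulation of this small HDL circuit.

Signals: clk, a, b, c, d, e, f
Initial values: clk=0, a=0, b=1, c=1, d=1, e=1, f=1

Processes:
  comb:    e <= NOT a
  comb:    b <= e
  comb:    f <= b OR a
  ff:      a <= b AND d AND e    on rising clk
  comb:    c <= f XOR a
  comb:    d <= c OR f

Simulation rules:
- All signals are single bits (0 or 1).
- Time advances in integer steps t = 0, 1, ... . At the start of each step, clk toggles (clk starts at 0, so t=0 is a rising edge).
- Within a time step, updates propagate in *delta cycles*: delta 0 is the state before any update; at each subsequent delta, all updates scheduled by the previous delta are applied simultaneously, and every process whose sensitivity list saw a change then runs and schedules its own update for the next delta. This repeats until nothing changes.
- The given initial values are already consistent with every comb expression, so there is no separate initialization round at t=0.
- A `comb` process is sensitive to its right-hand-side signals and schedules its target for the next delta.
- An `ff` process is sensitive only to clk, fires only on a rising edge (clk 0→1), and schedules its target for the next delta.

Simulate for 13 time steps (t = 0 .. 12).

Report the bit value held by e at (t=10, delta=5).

1

t=0 Δ0: f=1 b=1 c=1 e=1 clk=0 a=0 d=1
  Δ1: clk:0→1
  Δ2: a:0→1
  Δ3: c:1→0, e:1→0
  Δ4: b:1→0
  (4Δ to stable)
t=1 Δ0: f=1 b=0 c=0 e=0 clk=1 a=1 d=1
  Δ1: clk:1→0
  (1Δ to stable)
t=2 Δ0: f=1 b=0 c=0 e=0 clk=0 a=1 d=1
  Δ1: clk:0→1
  Δ2: a:1→0
  Δ3: f:1→0, c:0→1, e:0→1
  Δ4: b:0→1, c:1→0
  Δ5: f:0→1, d:1→0
  Δ6: c:0→1, d:0→1
  (6Δ to stable)
t=3 Δ0: f=1 b=1 c=1 e=1 clk=1 a=0 d=1
  Δ1: clk:1→0
  (1Δ to stable)
t=4 Δ0: f=1 b=1 c=1 e=1 clk=0 a=0 d=1
  Δ1: clk:0→1
  Δ2: a:0→1
  Δ3: c:1→0, e:1→0
  Δ4: b:1→0
  (4Δ to stable)
t=5 Δ0: f=1 b=0 c=0 e=0 clk=1 a=1 d=1
  Δ1: clk:1→0
  (1Δ to stable)
t=6 Δ0: f=1 b=0 c=0 e=0 clk=0 a=1 d=1
  Δ1: clk:0→1
  Δ2: a:1→0
  Δ3: f:1→0, c:0→1, e:0→1
  Δ4: b:0→1, c:1→0
  Δ5: f:0→1, d:1→0
  Δ6: c:0→1, d:0→1
  (6Δ to stable)
t=7 Δ0: f=1 b=1 c=1 e=1 clk=1 a=0 d=1
  Δ1: clk:1→0
  (1Δ to stable)
t=8 Δ0: f=1 b=1 c=1 e=1 clk=0 a=0 d=1
  Δ1: clk:0→1
  Δ2: a:0→1
  Δ3: c:1→0, e:1→0
  Δ4: b:1→0
  (4Δ to stable)
t=9 Δ0: f=1 b=0 c=0 e=0 clk=1 a=1 d=1
  Δ1: clk:1→0
  (1Δ to stable)
t=10 Δ0: f=1 b=0 c=0 e=0 clk=0 a=1 d=1
  Δ1: clk:0→1
  Δ2: a:1→0
  Δ3: f:1→0, c:0→1, e:0→1
  Δ4: b:0→1, c:1→0
  Δ5: f:0→1, d:1→0
  Δ6: c:0→1, d:0→1
  (6Δ to stable)
t=11 Δ0: f=1 b=1 c=1 e=1 clk=1 a=0 d=1
  Δ1: clk:1→0
  (1Δ to stable)
t=12 Δ0: f=1 b=1 c=1 e=1 clk=0 a=0 d=1
  Δ1: clk:0→1
  Δ2: a:0→1
  Δ3: c:1→0, e:1→0
  Δ4: b:1→0
  (4Δ to stable)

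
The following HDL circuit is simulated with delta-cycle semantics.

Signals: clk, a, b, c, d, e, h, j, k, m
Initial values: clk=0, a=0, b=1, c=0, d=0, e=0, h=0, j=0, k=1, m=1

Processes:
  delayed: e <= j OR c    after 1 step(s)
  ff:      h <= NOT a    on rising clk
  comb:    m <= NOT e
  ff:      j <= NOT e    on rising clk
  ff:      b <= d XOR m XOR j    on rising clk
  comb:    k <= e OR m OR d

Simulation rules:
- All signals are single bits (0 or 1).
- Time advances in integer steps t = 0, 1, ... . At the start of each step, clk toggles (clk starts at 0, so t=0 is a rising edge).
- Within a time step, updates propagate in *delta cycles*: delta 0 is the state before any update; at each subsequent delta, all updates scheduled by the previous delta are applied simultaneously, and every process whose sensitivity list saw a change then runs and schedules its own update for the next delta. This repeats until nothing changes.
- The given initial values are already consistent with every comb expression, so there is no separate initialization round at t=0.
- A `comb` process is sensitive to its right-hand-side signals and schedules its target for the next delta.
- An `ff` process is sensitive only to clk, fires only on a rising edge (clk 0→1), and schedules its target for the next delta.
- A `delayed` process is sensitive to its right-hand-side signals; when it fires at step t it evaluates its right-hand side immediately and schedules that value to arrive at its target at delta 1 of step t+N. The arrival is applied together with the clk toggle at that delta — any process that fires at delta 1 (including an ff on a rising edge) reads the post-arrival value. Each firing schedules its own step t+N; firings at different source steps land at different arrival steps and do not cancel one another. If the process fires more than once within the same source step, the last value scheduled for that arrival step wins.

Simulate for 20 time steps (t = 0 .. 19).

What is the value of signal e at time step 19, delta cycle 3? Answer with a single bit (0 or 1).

0

t0.Δ0 m=1 c=0 k=1 e=0 j=0 b=1 clk=0 a=0 d=0 h=0
t0.Δ1 m=1 c=0 k=1 e=0 j=0 b=1 clk=1 a=0 d=0 h=0
t0.Δ2 m=1 c=0 k=1 e=0 j=1 b=1 clk=1 a=0 d=0 h=1
t1.Δ0 m=1 c=0 k=1 e=0 j=1 b=1 clk=1 a=0 d=0 h=1
t1.Δ1 m=1 c=0 k=1 e=1 j=1 b=1 clk=0 a=0 d=0 h=1
t1.Δ2 m=0 c=0 k=1 e=1 j=1 b=1 clk=0 a=0 d=0 h=1
t2.Δ0 m=0 c=0 k=1 e=1 j=1 b=1 clk=0 a=0 d=0 h=1
t2.Δ1 m=0 c=0 k=1 e=1 j=1 b=1 clk=1 a=0 d=0 h=1
t2.Δ2 m=0 c=0 k=1 e=1 j=0 b=1 clk=1 a=0 d=0 h=1
t3.Δ0 m=0 c=0 k=1 e=1 j=0 b=1 clk=1 a=0 d=0 h=1
t3.Δ1 m=0 c=0 k=1 e=0 j=0 b=1 clk=0 a=0 d=0 h=1
t3.Δ2 m=1 c=0 k=0 e=0 j=0 b=1 clk=0 a=0 d=0 h=1
t3.Δ3 m=1 c=0 k=1 e=0 j=0 b=1 clk=0 a=0 d=0 h=1
t4.Δ0 m=1 c=0 k=1 e=0 j=0 b=1 clk=0 a=0 d=0 h=1
t4.Δ1 m=1 c=0 k=1 e=0 j=0 b=1 clk=1 a=0 d=0 h=1
t4.Δ2 m=1 c=0 k=1 e=0 j=1 b=1 clk=1 a=0 d=0 h=1
t5.Δ0 m=1 c=0 k=1 e=0 j=1 b=1 clk=1 a=0 d=0 h=1
t5.Δ1 m=1 c=0 k=1 e=1 j=1 b=1 clk=0 a=0 d=0 h=1
t5.Δ2 m=0 c=0 k=1 e=1 j=1 b=1 clk=0 a=0 d=0 h=1
t6.Δ0 m=0 c=0 k=1 e=1 j=1 b=1 clk=0 a=0 d=0 h=1
t6.Δ1 m=0 c=0 k=1 e=1 j=1 b=1 clk=1 a=0 d=0 h=1
t6.Δ2 m=0 c=0 k=1 e=1 j=0 b=1 clk=1 a=0 d=0 h=1
t7.Δ0 m=0 c=0 k=1 e=1 j=0 b=1 clk=1 a=0 d=0 h=1
t7.Δ1 m=0 c=0 k=1 e=0 j=0 b=1 clk=0 a=0 d=0 h=1
t7.Δ2 m=1 c=0 k=0 e=0 j=0 b=1 clk=0 a=0 d=0 h=1
t7.Δ3 m=1 c=0 k=1 e=0 j=0 b=1 clk=0 a=0 d=0 h=1
t8.Δ0 m=1 c=0 k=1 e=0 j=0 b=1 clk=0 a=0 d=0 h=1
t8.Δ1 m=1 c=0 k=1 e=0 j=0 b=1 clk=1 a=0 d=0 h=1
t8.Δ2 m=1 c=0 k=1 e=0 j=1 b=1 clk=1 a=0 d=0 h=1
t9.Δ0 m=1 c=0 k=1 e=0 j=1 b=1 clk=1 a=0 d=0 h=1
t9.Δ1 m=1 c=0 k=1 e=1 j=1 b=1 clk=0 a=0 d=0 h=1
t9.Δ2 m=0 c=0 k=1 e=1 j=1 b=1 clk=0 a=0 d=0 h=1
t10.Δ0 m=0 c=0 k=1 e=1 j=1 b=1 clk=0 a=0 d=0 h=1
t10.Δ1 m=0 c=0 k=1 e=1 j=1 b=1 clk=1 a=0 d=0 h=1
t10.Δ2 m=0 c=0 k=1 e=1 j=0 b=1 clk=1 a=0 d=0 h=1
t11.Δ0 m=0 c=0 k=1 e=1 j=0 b=1 clk=1 a=0 d=0 h=1
t11.Δ1 m=0 c=0 k=1 e=0 j=0 b=1 clk=0 a=0 d=0 h=1
t11.Δ2 m=1 c=0 k=0 e=0 j=0 b=1 clk=0 a=0 d=0 h=1
t11.Δ3 m=1 c=0 k=1 e=0 j=0 b=1 clk=0 a=0 d=0 h=1
t12.Δ0 m=1 c=0 k=1 e=0 j=0 b=1 clk=0 a=0 d=0 h=1
t12.Δ1 m=1 c=0 k=1 e=0 j=0 b=1 clk=1 a=0 d=0 h=1
t12.Δ2 m=1 c=0 k=1 e=0 j=1 b=1 clk=1 a=0 d=0 h=1
t13.Δ0 m=1 c=0 k=1 e=0 j=1 b=1 clk=1 a=0 d=0 h=1
t13.Δ1 m=1 c=0 k=1 e=1 j=1 b=1 clk=0 a=0 d=0 h=1
t13.Δ2 m=0 c=0 k=1 e=1 j=1 b=1 clk=0 a=0 d=0 h=1
t14.Δ0 m=0 c=0 k=1 e=1 j=1 b=1 clk=0 a=0 d=0 h=1
t14.Δ1 m=0 c=0 k=1 e=1 j=1 b=1 clk=1 a=0 d=0 h=1
t14.Δ2 m=0 c=0 k=1 e=1 j=0 b=1 clk=1 a=0 d=0 h=1
t15.Δ0 m=0 c=0 k=1 e=1 j=0 b=1 clk=1 a=0 d=0 h=1
t15.Δ1 m=0 c=0 k=1 e=0 j=0 b=1 clk=0 a=0 d=0 h=1
t15.Δ2 m=1 c=0 k=0 e=0 j=0 b=1 clk=0 a=0 d=0 h=1
t15.Δ3 m=1 c=0 k=1 e=0 j=0 b=1 clk=0 a=0 d=0 h=1
t16.Δ0 m=1 c=0 k=1 e=0 j=0 b=1 clk=0 a=0 d=0 h=1
t16.Δ1 m=1 c=0 k=1 e=0 j=0 b=1 clk=1 a=0 d=0 h=1
t16.Δ2 m=1 c=0 k=1 e=0 j=1 b=1 clk=1 a=0 d=0 h=1
t17.Δ0 m=1 c=0 k=1 e=0 j=1 b=1 clk=1 a=0 d=0 h=1
t17.Δ1 m=1 c=0 k=1 e=1 j=1 b=1 clk=0 a=0 d=0 h=1
t17.Δ2 m=0 c=0 k=1 e=1 j=1 b=1 clk=0 a=0 d=0 h=1
t18.Δ0 m=0 c=0 k=1 e=1 j=1 b=1 clk=0 a=0 d=0 h=1
t18.Δ1 m=0 c=0 k=1 e=1 j=1 b=1 clk=1 a=0 d=0 h=1
t18.Δ2 m=0 c=0 k=1 e=1 j=0 b=1 clk=1 a=0 d=0 h=1
t19.Δ0 m=0 c=0 k=1 e=1 j=0 b=1 clk=1 a=0 d=0 h=1
t19.Δ1 m=0 c=0 k=1 e=0 j=0 b=1 clk=0 a=0 d=0 h=1
t19.Δ2 m=1 c=0 k=0 e=0 j=0 b=1 clk=0 a=0 d=0 h=1
t19.Δ3 m=1 c=0 k=1 e=0 j=0 b=1 clk=0 a=0 d=0 h=1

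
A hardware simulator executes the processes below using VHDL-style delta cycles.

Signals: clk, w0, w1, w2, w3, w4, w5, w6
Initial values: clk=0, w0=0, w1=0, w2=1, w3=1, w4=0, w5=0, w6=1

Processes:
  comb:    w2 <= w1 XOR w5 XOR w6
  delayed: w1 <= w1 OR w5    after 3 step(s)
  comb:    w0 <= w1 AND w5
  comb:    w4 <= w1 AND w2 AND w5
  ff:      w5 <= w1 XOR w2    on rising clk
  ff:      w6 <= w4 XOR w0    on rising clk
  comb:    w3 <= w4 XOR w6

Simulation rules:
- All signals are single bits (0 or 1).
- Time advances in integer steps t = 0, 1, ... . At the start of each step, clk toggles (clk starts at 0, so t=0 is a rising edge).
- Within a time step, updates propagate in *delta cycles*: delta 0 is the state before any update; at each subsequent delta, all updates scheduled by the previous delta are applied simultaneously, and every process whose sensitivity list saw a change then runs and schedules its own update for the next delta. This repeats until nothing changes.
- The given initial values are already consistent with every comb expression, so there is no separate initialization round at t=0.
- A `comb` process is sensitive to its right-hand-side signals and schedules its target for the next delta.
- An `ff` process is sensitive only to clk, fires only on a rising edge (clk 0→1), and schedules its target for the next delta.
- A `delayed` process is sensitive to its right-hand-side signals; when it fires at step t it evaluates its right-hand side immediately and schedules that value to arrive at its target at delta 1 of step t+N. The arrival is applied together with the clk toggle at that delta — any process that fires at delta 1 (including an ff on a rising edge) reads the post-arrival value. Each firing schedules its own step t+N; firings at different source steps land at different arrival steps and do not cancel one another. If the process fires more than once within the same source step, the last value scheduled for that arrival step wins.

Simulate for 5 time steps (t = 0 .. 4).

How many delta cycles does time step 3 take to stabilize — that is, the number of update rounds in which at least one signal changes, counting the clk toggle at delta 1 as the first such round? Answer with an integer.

4

[bits: clk,w0,w5,w3,w2,w4,w1,w6]
t=0: Δ0=00011001 Δ1=10011001 Δ2=10111000 Δ3=10101000 | 3Δ
t=1: Δ0=10101000 Δ1=00101000 | 1Δ
t=2: Δ0=00101000 Δ1=10101000 | 1Δ
t=3: Δ0=10101000 Δ1=00101010 Δ2=01100110 Δ3=01110010 Δ4=01100010 | 4Δ
t=4: Δ0=01100010 Δ1=11100010 Δ2=11100011 Δ3=11111011 Δ4=11111111 Δ5=11101111 | 5Δ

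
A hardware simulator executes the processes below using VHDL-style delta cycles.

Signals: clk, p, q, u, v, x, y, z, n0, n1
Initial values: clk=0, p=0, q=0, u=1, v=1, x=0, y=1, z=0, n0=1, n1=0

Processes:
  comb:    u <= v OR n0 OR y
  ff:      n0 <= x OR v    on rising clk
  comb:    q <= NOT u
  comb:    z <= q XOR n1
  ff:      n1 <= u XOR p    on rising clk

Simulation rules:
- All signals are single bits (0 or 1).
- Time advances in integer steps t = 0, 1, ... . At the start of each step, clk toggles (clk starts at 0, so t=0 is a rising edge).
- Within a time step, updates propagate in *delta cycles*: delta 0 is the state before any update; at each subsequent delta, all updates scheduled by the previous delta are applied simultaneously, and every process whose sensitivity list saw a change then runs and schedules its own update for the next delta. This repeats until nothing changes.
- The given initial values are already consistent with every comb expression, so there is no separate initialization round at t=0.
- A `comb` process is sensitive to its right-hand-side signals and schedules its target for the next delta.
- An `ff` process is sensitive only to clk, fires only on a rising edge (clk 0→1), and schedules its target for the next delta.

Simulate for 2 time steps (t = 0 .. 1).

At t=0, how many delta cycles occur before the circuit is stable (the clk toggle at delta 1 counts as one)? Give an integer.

[bits: n1,n0,z,u,x,clk,q,p,v,y]
t=0: Δ0=0101000011 Δ1=0101010011 Δ2=1101010011 Δ3=1111010011 | 3Δ
t=1: Δ0=1111010011 Δ1=1111000011 | 1Δ

3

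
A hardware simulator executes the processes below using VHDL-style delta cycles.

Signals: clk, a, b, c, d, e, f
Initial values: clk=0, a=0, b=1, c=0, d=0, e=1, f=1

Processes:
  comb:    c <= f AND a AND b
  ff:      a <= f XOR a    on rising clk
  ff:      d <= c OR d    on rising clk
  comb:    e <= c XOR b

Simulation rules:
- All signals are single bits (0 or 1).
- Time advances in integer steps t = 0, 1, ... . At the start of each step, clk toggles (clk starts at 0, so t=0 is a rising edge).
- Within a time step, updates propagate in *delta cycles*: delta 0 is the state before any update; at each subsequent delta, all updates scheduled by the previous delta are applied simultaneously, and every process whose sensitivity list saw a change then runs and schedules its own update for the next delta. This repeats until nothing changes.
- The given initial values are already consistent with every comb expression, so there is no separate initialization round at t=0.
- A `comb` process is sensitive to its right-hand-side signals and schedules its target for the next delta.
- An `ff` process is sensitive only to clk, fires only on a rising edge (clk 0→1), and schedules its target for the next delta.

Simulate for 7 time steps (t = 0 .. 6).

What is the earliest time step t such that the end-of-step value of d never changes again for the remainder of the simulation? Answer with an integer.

2

t0.Δ0 b=1 f=1 e=1 clk=0 c=0 d=0 a=0
t0.Δ1 b=1 f=1 e=1 clk=1 c=0 d=0 a=0
t0.Δ2 b=1 f=1 e=1 clk=1 c=0 d=0 a=1
t0.Δ3 b=1 f=1 e=1 clk=1 c=1 d=0 a=1
t0.Δ4 b=1 f=1 e=0 clk=1 c=1 d=0 a=1
t1.Δ0 b=1 f=1 e=0 clk=1 c=1 d=0 a=1
t1.Δ1 b=1 f=1 e=0 clk=0 c=1 d=0 a=1
t2.Δ0 b=1 f=1 e=0 clk=0 c=1 d=0 a=1
t2.Δ1 b=1 f=1 e=0 clk=1 c=1 d=0 a=1
t2.Δ2 b=1 f=1 e=0 clk=1 c=1 d=1 a=0
t2.Δ3 b=1 f=1 e=0 clk=1 c=0 d=1 a=0
t2.Δ4 b=1 f=1 e=1 clk=1 c=0 d=1 a=0
t3.Δ0 b=1 f=1 e=1 clk=1 c=0 d=1 a=0
t3.Δ1 b=1 f=1 e=1 clk=0 c=0 d=1 a=0
t4.Δ0 b=1 f=1 e=1 clk=0 c=0 d=1 a=0
t4.Δ1 b=1 f=1 e=1 clk=1 c=0 d=1 a=0
t4.Δ2 b=1 f=1 e=1 clk=1 c=0 d=1 a=1
t4.Δ3 b=1 f=1 e=1 clk=1 c=1 d=1 a=1
t4.Δ4 b=1 f=1 e=0 clk=1 c=1 d=1 a=1
t5.Δ0 b=1 f=1 e=0 clk=1 c=1 d=1 a=1
t5.Δ1 b=1 f=1 e=0 clk=0 c=1 d=1 a=1
t6.Δ0 b=1 f=1 e=0 clk=0 c=1 d=1 a=1
t6.Δ1 b=1 f=1 e=0 clk=1 c=1 d=1 a=1
t6.Δ2 b=1 f=1 e=0 clk=1 c=1 d=1 a=0
t6.Δ3 b=1 f=1 e=0 clk=1 c=0 d=1 a=0
t6.Δ4 b=1 f=1 e=1 clk=1 c=0 d=1 a=0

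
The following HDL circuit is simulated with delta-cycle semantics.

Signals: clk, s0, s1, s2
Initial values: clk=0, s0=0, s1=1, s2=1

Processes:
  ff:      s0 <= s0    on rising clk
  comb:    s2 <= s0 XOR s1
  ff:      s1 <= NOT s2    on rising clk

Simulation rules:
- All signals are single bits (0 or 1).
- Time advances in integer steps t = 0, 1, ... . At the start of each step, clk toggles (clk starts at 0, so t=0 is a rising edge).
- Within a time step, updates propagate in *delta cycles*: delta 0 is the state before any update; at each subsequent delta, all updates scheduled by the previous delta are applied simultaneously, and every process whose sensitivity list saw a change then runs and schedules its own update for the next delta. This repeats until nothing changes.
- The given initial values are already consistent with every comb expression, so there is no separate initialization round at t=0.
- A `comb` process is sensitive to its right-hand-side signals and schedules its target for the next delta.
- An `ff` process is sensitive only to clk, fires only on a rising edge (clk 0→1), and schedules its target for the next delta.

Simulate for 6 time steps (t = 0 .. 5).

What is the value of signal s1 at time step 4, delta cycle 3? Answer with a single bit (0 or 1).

0

[bits: clk,s0,s2,s1]
t=0: Δ0=0011 Δ1=1011 Δ2=1010 Δ3=1000 | 3Δ
t=1: Δ0=1000 Δ1=0000 | 1Δ
t=2: Δ0=0000 Δ1=1000 Δ2=1001 Δ3=1011 | 3Δ
t=3: Δ0=1011 Δ1=0011 | 1Δ
t=4: Δ0=0011 Δ1=1011 Δ2=1010 Δ3=1000 | 3Δ
t=5: Δ0=1000 Δ1=0000 | 1Δ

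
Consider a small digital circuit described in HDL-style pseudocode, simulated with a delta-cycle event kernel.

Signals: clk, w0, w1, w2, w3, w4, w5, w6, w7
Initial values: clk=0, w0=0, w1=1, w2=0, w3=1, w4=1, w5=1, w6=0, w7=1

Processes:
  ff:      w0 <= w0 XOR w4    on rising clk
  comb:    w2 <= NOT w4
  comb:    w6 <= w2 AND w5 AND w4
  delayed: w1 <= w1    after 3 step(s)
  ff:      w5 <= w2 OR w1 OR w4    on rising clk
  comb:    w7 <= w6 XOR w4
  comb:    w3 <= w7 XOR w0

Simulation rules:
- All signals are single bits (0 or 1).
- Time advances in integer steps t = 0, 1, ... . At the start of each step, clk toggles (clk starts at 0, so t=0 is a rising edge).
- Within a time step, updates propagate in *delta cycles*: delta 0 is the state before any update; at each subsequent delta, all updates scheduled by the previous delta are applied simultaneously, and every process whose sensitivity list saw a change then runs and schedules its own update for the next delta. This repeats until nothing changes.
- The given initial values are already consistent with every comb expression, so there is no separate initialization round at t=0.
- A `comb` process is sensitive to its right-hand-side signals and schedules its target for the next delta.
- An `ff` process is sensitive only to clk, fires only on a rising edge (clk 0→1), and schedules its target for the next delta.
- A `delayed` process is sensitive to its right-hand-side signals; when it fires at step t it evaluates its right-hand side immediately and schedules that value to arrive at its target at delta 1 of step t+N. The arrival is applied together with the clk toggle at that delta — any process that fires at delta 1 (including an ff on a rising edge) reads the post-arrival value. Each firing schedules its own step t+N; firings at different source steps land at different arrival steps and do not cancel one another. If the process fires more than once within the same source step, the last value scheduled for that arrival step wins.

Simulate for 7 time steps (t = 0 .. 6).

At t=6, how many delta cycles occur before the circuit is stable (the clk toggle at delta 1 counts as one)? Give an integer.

3

t=0 Δ0: w7=1 w1=1 w0=0 w3=1 clk=0 w4=1 w6=0 w5=1 w2=0
  Δ1: clk:0→1
  Δ2: w0:0→1
  Δ3: w3:1→0
  (3Δ to stable)
t=1 Δ0: w7=1 w1=1 w0=1 w3=0 clk=1 w4=1 w6=0 w5=1 w2=0
  Δ1: clk:1→0
  (1Δ to stable)
t=2 Δ0: w7=1 w1=1 w0=1 w3=0 clk=0 w4=1 w6=0 w5=1 w2=0
  Δ1: clk:0→1
  Δ2: w0:1→0
  Δ3: w3:0→1
  (3Δ to stable)
t=3 Δ0: w7=1 w1=1 w0=0 w3=1 clk=1 w4=1 w6=0 w5=1 w2=0
  Δ1: clk:1→0
  (1Δ to stable)
t=4 Δ0: w7=1 w1=1 w0=0 w3=1 clk=0 w4=1 w6=0 w5=1 w2=0
  Δ1: clk:0→1
  Δ2: w0:0→1
  Δ3: w3:1→0
  (3Δ to stable)
t=5 Δ0: w7=1 w1=1 w0=1 w3=0 clk=1 w4=1 w6=0 w5=1 w2=0
  Δ1: clk:1→0
  (1Δ to stable)
t=6 Δ0: w7=1 w1=1 w0=1 w3=0 clk=0 w4=1 w6=0 w5=1 w2=0
  Δ1: clk:0→1
  Δ2: w0:1→0
  Δ3: w3:0→1
  (3Δ to stable)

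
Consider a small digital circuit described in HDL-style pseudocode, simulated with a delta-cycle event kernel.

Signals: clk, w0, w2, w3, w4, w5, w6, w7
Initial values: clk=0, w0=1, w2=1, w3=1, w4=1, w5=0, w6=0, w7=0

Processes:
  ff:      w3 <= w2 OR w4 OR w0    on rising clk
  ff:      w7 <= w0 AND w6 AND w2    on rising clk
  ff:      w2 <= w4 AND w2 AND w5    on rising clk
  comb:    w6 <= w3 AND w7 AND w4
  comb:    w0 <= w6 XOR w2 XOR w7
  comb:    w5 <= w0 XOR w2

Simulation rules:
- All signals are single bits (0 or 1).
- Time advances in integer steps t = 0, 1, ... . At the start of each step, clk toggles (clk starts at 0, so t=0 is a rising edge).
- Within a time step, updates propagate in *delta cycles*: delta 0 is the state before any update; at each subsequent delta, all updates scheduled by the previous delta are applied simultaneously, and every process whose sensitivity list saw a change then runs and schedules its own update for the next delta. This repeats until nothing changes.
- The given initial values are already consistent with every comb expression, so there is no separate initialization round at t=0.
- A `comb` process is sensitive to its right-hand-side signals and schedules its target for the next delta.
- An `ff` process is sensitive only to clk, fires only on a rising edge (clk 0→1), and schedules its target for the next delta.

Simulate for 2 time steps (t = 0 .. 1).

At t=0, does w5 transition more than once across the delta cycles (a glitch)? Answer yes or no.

[bits: w5,w7,w3,w6,w0,w2,w4,clk]
t=0: Δ0=00101110 Δ1=00101111 Δ2=00101011 Δ3=10100011 Δ4=00100011 | 4Δ
t=1: Δ0=00100011 Δ1=00100010 | 1Δ

yes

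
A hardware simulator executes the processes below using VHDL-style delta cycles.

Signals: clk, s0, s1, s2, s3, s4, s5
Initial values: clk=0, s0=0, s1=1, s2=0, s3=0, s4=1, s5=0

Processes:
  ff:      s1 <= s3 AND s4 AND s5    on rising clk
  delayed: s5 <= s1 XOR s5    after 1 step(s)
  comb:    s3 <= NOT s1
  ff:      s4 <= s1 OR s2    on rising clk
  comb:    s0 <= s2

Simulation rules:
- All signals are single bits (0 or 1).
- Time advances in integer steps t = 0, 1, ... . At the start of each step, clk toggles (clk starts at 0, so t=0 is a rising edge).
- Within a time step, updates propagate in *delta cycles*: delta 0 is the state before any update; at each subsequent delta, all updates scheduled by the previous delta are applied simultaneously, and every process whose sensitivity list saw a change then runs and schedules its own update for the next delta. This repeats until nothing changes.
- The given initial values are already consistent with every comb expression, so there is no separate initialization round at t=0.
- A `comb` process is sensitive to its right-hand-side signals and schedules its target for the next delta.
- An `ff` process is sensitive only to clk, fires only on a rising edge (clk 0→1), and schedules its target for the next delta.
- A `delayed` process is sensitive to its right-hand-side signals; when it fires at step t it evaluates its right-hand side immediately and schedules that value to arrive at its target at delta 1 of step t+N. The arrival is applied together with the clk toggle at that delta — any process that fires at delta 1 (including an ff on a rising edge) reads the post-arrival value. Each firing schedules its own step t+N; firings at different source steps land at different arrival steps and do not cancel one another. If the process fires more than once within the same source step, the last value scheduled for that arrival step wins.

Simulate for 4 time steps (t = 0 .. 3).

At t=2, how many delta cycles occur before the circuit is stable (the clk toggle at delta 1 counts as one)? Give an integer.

[bits: s4,s0,s3,s1,clk,s5,s2]
t=0: Δ0=1001000 Δ1=1001100 Δ2=1000100 Δ3=1010100 | 3Δ
t=1: Δ0=1010100 Δ1=1010000 | 1Δ
t=2: Δ0=1010000 Δ1=1010100 Δ2=0010100 | 2Δ
t=3: Δ0=0010100 Δ1=0010000 | 1Δ

2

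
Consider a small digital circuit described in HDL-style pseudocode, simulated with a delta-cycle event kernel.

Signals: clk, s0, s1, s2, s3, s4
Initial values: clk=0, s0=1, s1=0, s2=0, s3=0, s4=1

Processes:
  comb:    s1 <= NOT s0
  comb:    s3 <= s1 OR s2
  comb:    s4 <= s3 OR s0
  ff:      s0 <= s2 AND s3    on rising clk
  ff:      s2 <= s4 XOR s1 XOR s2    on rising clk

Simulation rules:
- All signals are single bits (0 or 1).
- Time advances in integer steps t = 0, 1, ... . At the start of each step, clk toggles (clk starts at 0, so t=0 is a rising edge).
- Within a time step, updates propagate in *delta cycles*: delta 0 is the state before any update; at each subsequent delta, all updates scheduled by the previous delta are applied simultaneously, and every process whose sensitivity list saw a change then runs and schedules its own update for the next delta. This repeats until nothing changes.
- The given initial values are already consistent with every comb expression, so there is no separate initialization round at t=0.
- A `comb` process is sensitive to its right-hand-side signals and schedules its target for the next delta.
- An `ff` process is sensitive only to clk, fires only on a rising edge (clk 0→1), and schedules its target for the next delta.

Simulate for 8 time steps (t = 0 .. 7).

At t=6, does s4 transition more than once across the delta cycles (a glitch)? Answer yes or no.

t=0 Δ0: clk=0 s3=0 s1=0 s0=1 s2=0 s4=1
  Δ1: clk:0→1
  Δ2: s0:1→0, s2:0→1
  Δ3: s3:0→1, s1:0→1, s4:1→0
  Δ4: s4:0→1
  (4Δ to stable)
t=1 Δ0: clk=1 s3=1 s1=1 s0=0 s2=1 s4=1
  Δ1: clk:1→0
  (1Δ to stable)
t=2 Δ0: clk=0 s3=1 s1=1 s0=0 s2=1 s4=1
  Δ1: clk:0→1
  Δ2: s0:0→1
  Δ3: s1:1→0
  (3Δ to stable)
t=3 Δ0: clk=1 s3=1 s1=0 s0=1 s2=1 s4=1
  Δ1: clk:1→0
  (1Δ to stable)
t=4 Δ0: clk=0 s3=1 s1=0 s0=1 s2=1 s4=1
  Δ1: clk:0→1
  Δ2: s2:1→0
  Δ3: s3:1→0
  (3Δ to stable)
t=5 Δ0: clk=1 s3=0 s1=0 s0=1 s2=0 s4=1
  Δ1: clk:1→0
  (1Δ to stable)
t=6 Δ0: clk=0 s3=0 s1=0 s0=1 s2=0 s4=1
  Δ1: clk:0→1
  Δ2: s0:1→0, s2:0→1
  Δ3: s3:0→1, s1:0→1, s4:1→0
  Δ4: s4:0→1
  (4Δ to stable)
t=7 Δ0: clk=1 s3=1 s1=1 s0=0 s2=1 s4=1
  Δ1: clk:1→0
  (1Δ to stable)

yes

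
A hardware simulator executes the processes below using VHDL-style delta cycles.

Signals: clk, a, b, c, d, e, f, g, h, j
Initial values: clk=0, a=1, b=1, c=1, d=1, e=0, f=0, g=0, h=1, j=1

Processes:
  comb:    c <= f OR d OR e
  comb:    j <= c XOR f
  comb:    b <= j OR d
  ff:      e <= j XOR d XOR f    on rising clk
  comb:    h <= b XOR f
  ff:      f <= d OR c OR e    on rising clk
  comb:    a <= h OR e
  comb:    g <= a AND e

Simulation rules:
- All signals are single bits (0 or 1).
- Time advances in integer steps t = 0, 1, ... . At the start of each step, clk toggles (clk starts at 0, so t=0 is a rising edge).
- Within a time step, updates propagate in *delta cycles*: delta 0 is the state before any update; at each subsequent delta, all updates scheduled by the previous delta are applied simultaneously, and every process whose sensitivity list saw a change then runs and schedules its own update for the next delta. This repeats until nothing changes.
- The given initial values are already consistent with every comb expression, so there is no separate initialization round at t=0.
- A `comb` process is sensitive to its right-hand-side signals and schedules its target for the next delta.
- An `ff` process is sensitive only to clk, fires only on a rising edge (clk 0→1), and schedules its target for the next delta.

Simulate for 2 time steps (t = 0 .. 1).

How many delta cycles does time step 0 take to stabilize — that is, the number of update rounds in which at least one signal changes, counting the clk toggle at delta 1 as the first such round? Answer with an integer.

4

t=0 Δ0: e=0 f=0 d=1 j=1 a=1 b=1 g=0 clk=0 h=1 c=1
  Δ1: clk:0→1
  Δ2: f:0→1
  Δ3: j:1→0, h:1→0
  Δ4: a:1→0
  (4Δ to stable)
t=1 Δ0: e=0 f=1 d=1 j=0 a=0 b=1 g=0 clk=1 h=0 c=1
  Δ1: clk:1→0
  (1Δ to stable)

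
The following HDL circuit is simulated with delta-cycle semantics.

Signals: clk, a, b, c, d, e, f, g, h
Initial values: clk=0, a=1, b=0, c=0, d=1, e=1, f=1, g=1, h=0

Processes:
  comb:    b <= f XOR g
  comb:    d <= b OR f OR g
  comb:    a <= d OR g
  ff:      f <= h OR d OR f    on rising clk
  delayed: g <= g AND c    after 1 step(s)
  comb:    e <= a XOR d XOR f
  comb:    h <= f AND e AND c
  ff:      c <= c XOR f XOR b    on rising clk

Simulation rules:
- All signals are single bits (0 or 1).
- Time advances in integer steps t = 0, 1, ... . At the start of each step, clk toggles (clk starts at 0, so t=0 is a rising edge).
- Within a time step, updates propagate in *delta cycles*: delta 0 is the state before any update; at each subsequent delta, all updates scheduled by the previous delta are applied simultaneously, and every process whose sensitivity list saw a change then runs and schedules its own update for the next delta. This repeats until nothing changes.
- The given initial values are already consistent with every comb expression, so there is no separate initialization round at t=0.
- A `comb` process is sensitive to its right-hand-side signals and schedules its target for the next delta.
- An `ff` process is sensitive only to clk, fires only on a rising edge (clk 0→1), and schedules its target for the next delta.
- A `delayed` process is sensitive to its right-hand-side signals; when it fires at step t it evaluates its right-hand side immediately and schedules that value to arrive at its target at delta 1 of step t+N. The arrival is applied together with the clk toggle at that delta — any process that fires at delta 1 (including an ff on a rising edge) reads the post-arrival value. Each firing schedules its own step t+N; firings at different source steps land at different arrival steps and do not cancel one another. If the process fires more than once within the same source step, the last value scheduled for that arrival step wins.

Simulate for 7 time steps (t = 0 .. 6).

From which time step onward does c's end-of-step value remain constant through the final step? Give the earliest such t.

t0.Δ0 h=0 b=0 e=1 d=1 clk=0 c=0 a=1 f=1 g=1
t0.Δ1 h=0 b=0 e=1 d=1 clk=1 c=0 a=1 f=1 g=1
t0.Δ2 h=0 b=0 e=1 d=1 clk=1 c=1 a=1 f=1 g=1
t0.Δ3 h=1 b=0 e=1 d=1 clk=1 c=1 a=1 f=1 g=1
t1.Δ0 h=1 b=0 e=1 d=1 clk=1 c=1 a=1 f=1 g=1
t1.Δ1 h=1 b=0 e=1 d=1 clk=0 c=1 a=1 f=1 g=1
t2.Δ0 h=1 b=0 e=1 d=1 clk=0 c=1 a=1 f=1 g=1
t2.Δ1 h=1 b=0 e=1 d=1 clk=1 c=1 a=1 f=1 g=1
t2.Δ2 h=1 b=0 e=1 d=1 clk=1 c=0 a=1 f=1 g=1
t2.Δ3 h=0 b=0 e=1 d=1 clk=1 c=0 a=1 f=1 g=1
t3.Δ0 h=0 b=0 e=1 d=1 clk=1 c=0 a=1 f=1 g=1
t3.Δ1 h=0 b=0 e=1 d=1 clk=0 c=0 a=1 f=1 g=0
t3.Δ2 h=0 b=1 e=1 d=1 clk=0 c=0 a=1 f=1 g=0
t4.Δ0 h=0 b=1 e=1 d=1 clk=0 c=0 a=1 f=1 g=0
t4.Δ1 h=0 b=1 e=1 d=1 clk=1 c=0 a=1 f=1 g=0
t5.Δ0 h=0 b=1 e=1 d=1 clk=1 c=0 a=1 f=1 g=0
t5.Δ1 h=0 b=1 e=1 d=1 clk=0 c=0 a=1 f=1 g=0
t6.Δ0 h=0 b=1 e=1 d=1 clk=0 c=0 a=1 f=1 g=0
t6.Δ1 h=0 b=1 e=1 d=1 clk=1 c=0 a=1 f=1 g=0

2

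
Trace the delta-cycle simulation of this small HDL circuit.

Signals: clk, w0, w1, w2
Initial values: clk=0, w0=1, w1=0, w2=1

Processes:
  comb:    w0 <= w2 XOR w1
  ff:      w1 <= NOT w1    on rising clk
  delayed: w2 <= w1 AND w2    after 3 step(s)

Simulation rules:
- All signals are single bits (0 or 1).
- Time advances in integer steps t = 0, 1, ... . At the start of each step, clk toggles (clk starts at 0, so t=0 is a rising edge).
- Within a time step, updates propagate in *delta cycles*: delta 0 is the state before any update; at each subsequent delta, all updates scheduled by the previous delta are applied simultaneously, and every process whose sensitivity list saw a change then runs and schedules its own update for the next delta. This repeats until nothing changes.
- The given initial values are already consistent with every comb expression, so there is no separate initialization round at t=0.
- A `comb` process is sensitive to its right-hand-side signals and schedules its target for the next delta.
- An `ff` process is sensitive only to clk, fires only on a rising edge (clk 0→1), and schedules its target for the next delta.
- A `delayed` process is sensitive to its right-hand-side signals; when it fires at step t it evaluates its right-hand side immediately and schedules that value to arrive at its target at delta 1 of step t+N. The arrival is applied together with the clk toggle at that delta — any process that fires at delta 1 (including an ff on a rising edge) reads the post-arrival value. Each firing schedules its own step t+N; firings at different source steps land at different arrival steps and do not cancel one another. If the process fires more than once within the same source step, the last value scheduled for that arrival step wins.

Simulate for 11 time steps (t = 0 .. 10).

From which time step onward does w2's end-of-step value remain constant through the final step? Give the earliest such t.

8

[bits: clk,w2,w1,w0]
t=0: Δ0=0101 Δ1=1101 Δ2=1111 Δ3=1110 | 3Δ
t=1: Δ0=1110 Δ1=0110 | 1Δ
t=2: Δ0=0110 Δ1=1110 Δ2=1100 Δ3=1101 | 3Δ
t=3: Δ0=1101 Δ1=0101 | 1Δ
t=4: Δ0=0101 Δ1=1101 Δ2=1111 Δ3=1110 | 3Δ
t=5: Δ0=1110 Δ1=0010 Δ2=0011 | 2Δ
t=6: Δ0=0011 Δ1=1011 Δ2=1001 Δ3=1000 | 3Δ
t=7: Δ0=1000 Δ1=0100 Δ2=0101 | 2Δ
t=8: Δ0=0101 Δ1=1001 Δ2=1010 Δ3=1011 | 3Δ
t=9: Δ0=1011 Δ1=0011 | 1Δ
t=10: Δ0=0011 Δ1=1011 Δ2=1001 Δ3=1000 | 3Δ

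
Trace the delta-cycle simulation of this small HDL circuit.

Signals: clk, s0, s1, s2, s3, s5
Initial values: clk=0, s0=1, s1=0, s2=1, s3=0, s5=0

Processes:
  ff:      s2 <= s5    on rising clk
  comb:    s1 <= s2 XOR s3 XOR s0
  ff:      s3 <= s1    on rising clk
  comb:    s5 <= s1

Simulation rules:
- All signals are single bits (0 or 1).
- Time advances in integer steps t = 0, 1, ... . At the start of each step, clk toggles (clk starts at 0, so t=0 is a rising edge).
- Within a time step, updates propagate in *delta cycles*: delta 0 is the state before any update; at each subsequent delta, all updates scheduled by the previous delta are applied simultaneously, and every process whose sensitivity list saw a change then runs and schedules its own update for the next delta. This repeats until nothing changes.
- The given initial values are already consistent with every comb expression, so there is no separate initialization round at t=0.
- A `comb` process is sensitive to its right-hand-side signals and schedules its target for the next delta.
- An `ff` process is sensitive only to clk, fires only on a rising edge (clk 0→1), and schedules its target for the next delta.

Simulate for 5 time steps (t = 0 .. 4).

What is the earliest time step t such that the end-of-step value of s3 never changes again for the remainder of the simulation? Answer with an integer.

[bits: s0,s1,clk,s5,s2,s3]
t=0: Δ0=100010 Δ1=101010 Δ2=101000 Δ3=111000 Δ4=111100 | 4Δ
t=1: Δ0=111100 Δ1=110100 | 1Δ
t=2: Δ0=110100 Δ1=111100 Δ2=111111 | 2Δ
t=3: Δ0=111111 Δ1=110111 | 1Δ
t=4: Δ0=110111 Δ1=111111 | 1Δ

2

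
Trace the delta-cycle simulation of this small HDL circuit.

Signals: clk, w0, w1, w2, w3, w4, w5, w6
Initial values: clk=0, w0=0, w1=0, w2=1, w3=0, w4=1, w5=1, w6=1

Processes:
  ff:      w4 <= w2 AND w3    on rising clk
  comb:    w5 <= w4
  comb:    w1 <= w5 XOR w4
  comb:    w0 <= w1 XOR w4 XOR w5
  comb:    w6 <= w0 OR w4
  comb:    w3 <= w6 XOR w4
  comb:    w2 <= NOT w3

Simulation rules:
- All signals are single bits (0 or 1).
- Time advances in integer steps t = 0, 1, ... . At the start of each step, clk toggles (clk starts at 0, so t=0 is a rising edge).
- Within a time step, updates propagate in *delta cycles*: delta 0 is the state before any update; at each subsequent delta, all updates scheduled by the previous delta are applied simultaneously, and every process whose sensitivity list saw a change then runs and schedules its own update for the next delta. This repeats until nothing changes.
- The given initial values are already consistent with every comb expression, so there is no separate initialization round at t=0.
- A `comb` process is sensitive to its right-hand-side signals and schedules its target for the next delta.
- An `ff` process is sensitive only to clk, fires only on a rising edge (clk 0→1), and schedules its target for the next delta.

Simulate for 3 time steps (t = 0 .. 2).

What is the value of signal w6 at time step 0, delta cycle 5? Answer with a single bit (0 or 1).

t0.Δ0 w0=0 w5=1 clk=0 w2=1 w3=0 w6=1 w4=1 w1=0
t0.Δ1 w0=0 w5=1 clk=1 w2=1 w3=0 w6=1 w4=1 w1=0
t0.Δ2 w0=0 w5=1 clk=1 w2=1 w3=0 w6=1 w4=0 w1=0
t0.Δ3 w0=1 w5=0 clk=1 w2=1 w3=1 w6=0 w4=0 w1=1
t0.Δ4 w0=1 w5=0 clk=1 w2=0 w3=0 w6=1 w4=0 w1=0
t0.Δ5 w0=0 w5=0 clk=1 w2=1 w3=1 w6=1 w4=0 w1=0
t0.Δ6 w0=0 w5=0 clk=1 w2=0 w3=1 w6=0 w4=0 w1=0
t0.Δ7 w0=0 w5=0 clk=1 w2=0 w3=0 w6=0 w4=0 w1=0
t0.Δ8 w0=0 w5=0 clk=1 w2=1 w3=0 w6=0 w4=0 w1=0
t1.Δ0 w0=0 w5=0 clk=1 w2=1 w3=0 w6=0 w4=0 w1=0
t1.Δ1 w0=0 w5=0 clk=0 w2=1 w3=0 w6=0 w4=0 w1=0
t2.Δ0 w0=0 w5=0 clk=0 w2=1 w3=0 w6=0 w4=0 w1=0
t2.Δ1 w0=0 w5=0 clk=1 w2=1 w3=0 w6=0 w4=0 w1=0

1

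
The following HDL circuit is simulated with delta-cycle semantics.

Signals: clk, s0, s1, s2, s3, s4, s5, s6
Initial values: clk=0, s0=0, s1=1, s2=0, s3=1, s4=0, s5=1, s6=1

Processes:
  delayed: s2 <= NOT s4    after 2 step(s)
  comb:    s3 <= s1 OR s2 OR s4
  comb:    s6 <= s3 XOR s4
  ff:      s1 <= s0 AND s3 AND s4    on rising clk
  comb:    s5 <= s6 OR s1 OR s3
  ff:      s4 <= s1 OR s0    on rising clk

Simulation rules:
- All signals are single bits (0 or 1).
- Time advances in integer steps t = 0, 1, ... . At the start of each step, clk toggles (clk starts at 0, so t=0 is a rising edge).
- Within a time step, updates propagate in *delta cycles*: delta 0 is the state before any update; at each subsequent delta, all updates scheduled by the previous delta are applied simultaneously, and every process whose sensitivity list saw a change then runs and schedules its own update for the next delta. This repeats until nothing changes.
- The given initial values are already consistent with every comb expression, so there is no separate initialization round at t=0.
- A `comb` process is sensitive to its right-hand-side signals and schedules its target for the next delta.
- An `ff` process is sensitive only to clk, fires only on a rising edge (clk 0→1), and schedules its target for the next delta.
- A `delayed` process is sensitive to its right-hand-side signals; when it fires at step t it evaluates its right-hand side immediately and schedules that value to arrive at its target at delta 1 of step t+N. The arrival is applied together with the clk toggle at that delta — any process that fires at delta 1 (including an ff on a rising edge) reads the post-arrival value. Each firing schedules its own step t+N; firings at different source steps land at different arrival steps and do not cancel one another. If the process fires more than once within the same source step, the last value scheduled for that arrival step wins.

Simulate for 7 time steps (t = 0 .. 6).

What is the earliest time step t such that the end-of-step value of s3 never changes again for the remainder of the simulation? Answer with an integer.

[bits: s1,s0,s4,s2,s3,s5,clk,s6]
t=0: Δ0=10001101 Δ1=10001111 Δ2=00101111 Δ3=00101110 | 3Δ
t=1: Δ0=00101110 Δ1=00101100 | 1Δ
t=2: Δ0=00101100 Δ1=00101110 Δ2=00001110 Δ3=00000111 Δ4=00000110 Δ5=00000010 | 5Δ
t=3: Δ0=00000010 Δ1=00000000 | 1Δ
t=4: Δ0=00000000 Δ1=00010010 Δ2=00011010 Δ3=00011111 | 3Δ
t=5: Δ0=00011111 Δ1=00011101 | 1Δ
t=6: Δ0=00011101 Δ1=00011111 | 1Δ

4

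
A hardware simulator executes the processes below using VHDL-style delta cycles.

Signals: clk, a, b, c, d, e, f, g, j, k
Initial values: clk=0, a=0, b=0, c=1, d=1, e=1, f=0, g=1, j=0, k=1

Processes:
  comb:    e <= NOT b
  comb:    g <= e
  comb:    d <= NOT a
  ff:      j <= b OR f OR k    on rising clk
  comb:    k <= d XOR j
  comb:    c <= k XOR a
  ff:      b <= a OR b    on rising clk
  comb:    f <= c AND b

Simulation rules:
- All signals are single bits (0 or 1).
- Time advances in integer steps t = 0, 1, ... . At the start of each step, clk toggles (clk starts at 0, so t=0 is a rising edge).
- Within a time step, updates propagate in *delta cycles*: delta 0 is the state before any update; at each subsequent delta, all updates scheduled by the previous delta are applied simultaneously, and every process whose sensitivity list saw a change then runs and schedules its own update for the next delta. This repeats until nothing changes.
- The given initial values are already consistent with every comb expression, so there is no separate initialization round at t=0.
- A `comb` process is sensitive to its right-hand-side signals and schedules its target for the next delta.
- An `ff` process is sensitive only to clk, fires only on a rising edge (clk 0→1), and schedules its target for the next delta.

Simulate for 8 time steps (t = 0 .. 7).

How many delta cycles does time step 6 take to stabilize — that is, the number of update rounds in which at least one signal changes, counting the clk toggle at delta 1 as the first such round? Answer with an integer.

t0.Δ0 e=1 j=0 clk=0 f=0 b=0 d=1 c=1 g=1 a=0 k=1
t0.Δ1 e=1 j=0 clk=1 f=0 b=0 d=1 c=1 g=1 a=0 k=1
t0.Δ2 e=1 j=1 clk=1 f=0 b=0 d=1 c=1 g=1 a=0 k=1
t0.Δ3 e=1 j=1 clk=1 f=0 b=0 d=1 c=1 g=1 a=0 k=0
t0.Δ4 e=1 j=1 clk=1 f=0 b=0 d=1 c=0 g=1 a=0 k=0
t1.Δ0 e=1 j=1 clk=1 f=0 b=0 d=1 c=0 g=1 a=0 k=0
t1.Δ1 e=1 j=1 clk=0 f=0 b=0 d=1 c=0 g=1 a=0 k=0
t2.Δ0 e=1 j=1 clk=0 f=0 b=0 d=1 c=0 g=1 a=0 k=0
t2.Δ1 e=1 j=1 clk=1 f=0 b=0 d=1 c=0 g=1 a=0 k=0
t2.Δ2 e=1 j=0 clk=1 f=0 b=0 d=1 c=0 g=1 a=0 k=0
t2.Δ3 e=1 j=0 clk=1 f=0 b=0 d=1 c=0 g=1 a=0 k=1
t2.Δ4 e=1 j=0 clk=1 f=0 b=0 d=1 c=1 g=1 a=0 k=1
t3.Δ0 e=1 j=0 clk=1 f=0 b=0 d=1 c=1 g=1 a=0 k=1
t3.Δ1 e=1 j=0 clk=0 f=0 b=0 d=1 c=1 g=1 a=0 k=1
t4.Δ0 e=1 j=0 clk=0 f=0 b=0 d=1 c=1 g=1 a=0 k=1
t4.Δ1 e=1 j=0 clk=1 f=0 b=0 d=1 c=1 g=1 a=0 k=1
t4.Δ2 e=1 j=1 clk=1 f=0 b=0 d=1 c=1 g=1 a=0 k=1
t4.Δ3 e=1 j=1 clk=1 f=0 b=0 d=1 c=1 g=1 a=0 k=0
t4.Δ4 e=1 j=1 clk=1 f=0 b=0 d=1 c=0 g=1 a=0 k=0
t5.Δ0 e=1 j=1 clk=1 f=0 b=0 d=1 c=0 g=1 a=0 k=0
t5.Δ1 e=1 j=1 clk=0 f=0 b=0 d=1 c=0 g=1 a=0 k=0
t6.Δ0 e=1 j=1 clk=0 f=0 b=0 d=1 c=0 g=1 a=0 k=0
t6.Δ1 e=1 j=1 clk=1 f=0 b=0 d=1 c=0 g=1 a=0 k=0
t6.Δ2 e=1 j=0 clk=1 f=0 b=0 d=1 c=0 g=1 a=0 k=0
t6.Δ3 e=1 j=0 clk=1 f=0 b=0 d=1 c=0 g=1 a=0 k=1
t6.Δ4 e=1 j=0 clk=1 f=0 b=0 d=1 c=1 g=1 a=0 k=1
t7.Δ0 e=1 j=0 clk=1 f=0 b=0 d=1 c=1 g=1 a=0 k=1
t7.Δ1 e=1 j=0 clk=0 f=0 b=0 d=1 c=1 g=1 a=0 k=1

4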